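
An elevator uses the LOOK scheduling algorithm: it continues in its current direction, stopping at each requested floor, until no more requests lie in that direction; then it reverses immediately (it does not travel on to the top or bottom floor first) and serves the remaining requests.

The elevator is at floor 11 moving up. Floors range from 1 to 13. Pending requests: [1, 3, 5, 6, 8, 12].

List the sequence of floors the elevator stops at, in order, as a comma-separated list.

Answer: 12, 8, 6, 5, 3, 1

Derivation:
Current: 11, moving UP
Serve above first (ascending): [12]
Then reverse, serve below (descending): [8, 6, 5, 3, 1]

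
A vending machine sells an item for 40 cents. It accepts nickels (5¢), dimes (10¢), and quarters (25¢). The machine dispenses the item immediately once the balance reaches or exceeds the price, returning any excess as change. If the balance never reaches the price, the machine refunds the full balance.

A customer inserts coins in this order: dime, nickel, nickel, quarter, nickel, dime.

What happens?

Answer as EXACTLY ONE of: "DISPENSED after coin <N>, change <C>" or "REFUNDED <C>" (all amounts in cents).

Price: 40¢
Coin 1 (dime, 10¢): balance = 10¢
Coin 2 (nickel, 5¢): balance = 15¢
Coin 3 (nickel, 5¢): balance = 20¢
Coin 4 (quarter, 25¢): balance = 45¢
  → balance >= price → DISPENSE, change = 45 - 40 = 5¢

Answer: DISPENSED after coin 4, change 5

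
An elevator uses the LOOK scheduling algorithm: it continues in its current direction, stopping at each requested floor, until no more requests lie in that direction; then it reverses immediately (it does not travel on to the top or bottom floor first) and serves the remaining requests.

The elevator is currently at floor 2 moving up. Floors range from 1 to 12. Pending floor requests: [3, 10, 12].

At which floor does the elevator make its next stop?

Answer: 3

Derivation:
Current floor: 2, direction: up
Requests above: [3, 10, 12]
Requests below: []
Moving up and requests lie above → nearest above is min([3, 10, 12]) = 3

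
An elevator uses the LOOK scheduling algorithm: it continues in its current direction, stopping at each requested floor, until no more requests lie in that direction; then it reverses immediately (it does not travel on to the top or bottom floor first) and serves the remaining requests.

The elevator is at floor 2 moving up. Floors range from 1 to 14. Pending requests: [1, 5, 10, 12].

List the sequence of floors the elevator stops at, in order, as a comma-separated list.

Answer: 5, 10, 12, 1

Derivation:
Current: 2, moving UP
Serve above first (ascending): [5, 10, 12]
Then reverse, serve below (descending): [1]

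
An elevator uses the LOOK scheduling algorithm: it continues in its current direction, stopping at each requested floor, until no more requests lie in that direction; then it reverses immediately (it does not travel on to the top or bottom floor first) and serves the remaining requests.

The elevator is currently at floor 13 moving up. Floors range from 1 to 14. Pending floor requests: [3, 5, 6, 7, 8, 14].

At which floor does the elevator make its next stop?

Current floor: 13, direction: up
Requests above: [14]
Requests below: [3, 5, 6, 7, 8]
Moving up and requests lie above → nearest above is min([14]) = 14

Answer: 14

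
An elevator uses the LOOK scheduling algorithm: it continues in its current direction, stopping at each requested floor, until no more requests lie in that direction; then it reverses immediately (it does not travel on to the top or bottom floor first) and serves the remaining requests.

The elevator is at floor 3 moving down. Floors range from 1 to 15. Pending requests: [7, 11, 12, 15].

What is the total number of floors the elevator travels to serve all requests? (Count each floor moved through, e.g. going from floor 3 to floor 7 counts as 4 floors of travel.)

Answer: 12

Derivation:
Start at floor 3 moving down, LOOK stop order: [7, 11, 12, 15]
  3 → 7: |7-3| = 4, total = 4
  7 → 11: |11-7| = 4, total = 8
  11 → 12: |12-11| = 1, total = 9
  12 → 15: |15-12| = 3, total = 12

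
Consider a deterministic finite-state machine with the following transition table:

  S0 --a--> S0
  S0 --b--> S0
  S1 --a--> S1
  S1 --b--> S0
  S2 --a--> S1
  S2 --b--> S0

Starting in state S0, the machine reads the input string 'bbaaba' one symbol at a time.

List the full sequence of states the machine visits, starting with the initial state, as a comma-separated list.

Answer: S0, S0, S0, S0, S0, S0, S0

Derivation:
Start: S0
  read 'b': S0 --b--> S0
  read 'b': S0 --b--> S0
  read 'a': S0 --a--> S0
  read 'a': S0 --a--> S0
  read 'b': S0 --b--> S0
  read 'a': S0 --a--> S0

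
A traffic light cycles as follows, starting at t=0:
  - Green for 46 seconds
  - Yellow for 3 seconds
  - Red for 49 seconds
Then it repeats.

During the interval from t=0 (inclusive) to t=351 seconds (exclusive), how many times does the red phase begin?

Answer: 4

Derivation:
Cycle = 46+3+49 = 98s
red phase starts at t = k*98 + 49 for k=0,1,2,...
Need k*98+49 < 351 → k < 3.082
k ∈ {0, ..., 3} → 4 starts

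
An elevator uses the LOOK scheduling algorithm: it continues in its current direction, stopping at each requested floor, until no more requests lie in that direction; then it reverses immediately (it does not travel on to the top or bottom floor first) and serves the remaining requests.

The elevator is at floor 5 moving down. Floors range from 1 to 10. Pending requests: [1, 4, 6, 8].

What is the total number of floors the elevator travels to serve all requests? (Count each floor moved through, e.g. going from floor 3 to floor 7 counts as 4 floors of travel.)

Answer: 11

Derivation:
Start at floor 5 moving down, LOOK stop order: [4, 1, 6, 8]
  5 → 4: |4-5| = 1, total = 1
  4 → 1: |1-4| = 3, total = 4
  1 → 6: |6-1| = 5, total = 9
  6 → 8: |8-6| = 2, total = 11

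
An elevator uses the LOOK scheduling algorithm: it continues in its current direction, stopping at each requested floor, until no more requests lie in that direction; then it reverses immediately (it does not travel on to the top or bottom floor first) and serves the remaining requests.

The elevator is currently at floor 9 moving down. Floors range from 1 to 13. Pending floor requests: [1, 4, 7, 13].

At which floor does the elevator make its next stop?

Answer: 7

Derivation:
Current floor: 9, direction: down
Requests above: [13]
Requests below: [1, 4, 7]
Moving down and requests lie below → nearest below is max([1, 4, 7]) = 7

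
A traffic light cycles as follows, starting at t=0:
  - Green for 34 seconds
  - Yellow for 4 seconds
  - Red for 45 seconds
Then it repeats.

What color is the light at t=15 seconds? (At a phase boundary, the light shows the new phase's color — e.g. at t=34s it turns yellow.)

Cycle length = 34 + 4 + 45 = 83s
t = 15, phase_t = 15 mod 83 = 15
15 < 34 (green end) → GREEN

Answer: green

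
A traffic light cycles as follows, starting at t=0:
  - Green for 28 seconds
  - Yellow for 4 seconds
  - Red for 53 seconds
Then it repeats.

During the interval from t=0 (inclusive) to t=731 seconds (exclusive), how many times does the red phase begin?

Answer: 9

Derivation:
Cycle = 28+4+53 = 85s
red phase starts at t = k*85 + 32 for k=0,1,2,...
Need k*85+32 < 731 → k < 8.224
k ∈ {0, ..., 8} → 9 starts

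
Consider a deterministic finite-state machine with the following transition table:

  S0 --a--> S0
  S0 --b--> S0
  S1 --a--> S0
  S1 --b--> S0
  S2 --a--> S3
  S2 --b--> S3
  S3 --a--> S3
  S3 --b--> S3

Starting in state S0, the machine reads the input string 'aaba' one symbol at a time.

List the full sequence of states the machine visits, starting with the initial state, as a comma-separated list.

Answer: S0, S0, S0, S0, S0

Derivation:
Start: S0
  read 'a': S0 --a--> S0
  read 'a': S0 --a--> S0
  read 'b': S0 --b--> S0
  read 'a': S0 --a--> S0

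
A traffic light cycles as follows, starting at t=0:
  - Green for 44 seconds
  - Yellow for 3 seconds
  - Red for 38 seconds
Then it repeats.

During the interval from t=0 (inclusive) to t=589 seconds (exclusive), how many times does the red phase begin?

Cycle = 44+3+38 = 85s
red phase starts at t = k*85 + 47 for k=0,1,2,...
Need k*85+47 < 589 → k < 6.376
k ∈ {0, ..., 6} → 7 starts

Answer: 7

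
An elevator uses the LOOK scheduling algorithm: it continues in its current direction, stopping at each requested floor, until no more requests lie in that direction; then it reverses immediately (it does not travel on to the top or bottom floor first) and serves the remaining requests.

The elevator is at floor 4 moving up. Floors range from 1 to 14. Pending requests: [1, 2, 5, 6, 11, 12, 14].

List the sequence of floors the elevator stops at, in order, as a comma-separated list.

Answer: 5, 6, 11, 12, 14, 2, 1

Derivation:
Current: 4, moving UP
Serve above first (ascending): [5, 6, 11, 12, 14]
Then reverse, serve below (descending): [2, 1]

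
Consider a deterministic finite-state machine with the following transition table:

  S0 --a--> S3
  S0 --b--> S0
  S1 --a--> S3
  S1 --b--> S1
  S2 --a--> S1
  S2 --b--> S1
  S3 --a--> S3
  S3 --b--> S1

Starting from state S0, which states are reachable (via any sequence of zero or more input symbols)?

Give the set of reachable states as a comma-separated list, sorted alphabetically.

BFS from S0:
  visit S0: S0--a-->S3 (new), S0--b-->S0 (seen)
  visit S3: S3--a-->S3 (seen), S3--b-->S1 (new)
  visit S1: S1--a-->S3 (seen), S1--b-->S1 (seen)

Answer: S0, S1, S3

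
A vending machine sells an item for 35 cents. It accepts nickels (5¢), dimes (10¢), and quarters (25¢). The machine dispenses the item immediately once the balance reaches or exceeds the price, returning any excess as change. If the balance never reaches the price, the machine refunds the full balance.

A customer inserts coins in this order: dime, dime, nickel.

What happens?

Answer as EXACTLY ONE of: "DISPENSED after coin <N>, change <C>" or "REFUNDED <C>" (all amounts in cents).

Answer: REFUNDED 25

Derivation:
Price: 35¢
Coin 1 (dime, 10¢): balance = 10¢
Coin 2 (dime, 10¢): balance = 20¢
Coin 3 (nickel, 5¢): balance = 25¢
All coins inserted, balance 25¢ < price 35¢ → REFUND 25¢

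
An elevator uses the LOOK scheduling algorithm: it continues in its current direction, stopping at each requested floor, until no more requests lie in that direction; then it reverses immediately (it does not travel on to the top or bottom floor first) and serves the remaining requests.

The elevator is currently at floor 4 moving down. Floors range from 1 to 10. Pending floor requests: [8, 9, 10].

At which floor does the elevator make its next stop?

Answer: 8

Derivation:
Current floor: 4, direction: down
Requests above: [8, 9, 10]
Requests below: []
Moving down but no requests below → reverse; nearest above is min([8, 9, 10]) = 8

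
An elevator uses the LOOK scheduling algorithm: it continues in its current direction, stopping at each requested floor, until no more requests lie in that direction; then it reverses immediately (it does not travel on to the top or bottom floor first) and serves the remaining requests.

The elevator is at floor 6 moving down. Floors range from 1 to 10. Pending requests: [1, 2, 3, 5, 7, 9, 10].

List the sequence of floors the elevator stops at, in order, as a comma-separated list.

Current: 6, moving DOWN
Serve below first (descending): [5, 3, 2, 1]
Then reverse, serve above (ascending): [7, 9, 10]

Answer: 5, 3, 2, 1, 7, 9, 10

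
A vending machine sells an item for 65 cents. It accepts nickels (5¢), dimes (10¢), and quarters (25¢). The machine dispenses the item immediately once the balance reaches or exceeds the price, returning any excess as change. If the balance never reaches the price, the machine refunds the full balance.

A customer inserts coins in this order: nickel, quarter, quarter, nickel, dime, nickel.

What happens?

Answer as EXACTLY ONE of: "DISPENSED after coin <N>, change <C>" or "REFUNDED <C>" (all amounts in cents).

Answer: DISPENSED after coin 5, change 5

Derivation:
Price: 65¢
Coin 1 (nickel, 5¢): balance = 5¢
Coin 2 (quarter, 25¢): balance = 30¢
Coin 3 (quarter, 25¢): balance = 55¢
Coin 4 (nickel, 5¢): balance = 60¢
Coin 5 (dime, 10¢): balance = 70¢
  → balance >= price → DISPENSE, change = 70 - 65 = 5¢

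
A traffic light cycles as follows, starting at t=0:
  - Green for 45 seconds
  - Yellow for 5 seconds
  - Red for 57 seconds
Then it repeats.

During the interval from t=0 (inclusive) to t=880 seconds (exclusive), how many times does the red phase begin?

Answer: 8

Derivation:
Cycle = 45+5+57 = 107s
red phase starts at t = k*107 + 50 for k=0,1,2,...
Need k*107+50 < 880 → k < 7.757
k ∈ {0, ..., 7} → 8 starts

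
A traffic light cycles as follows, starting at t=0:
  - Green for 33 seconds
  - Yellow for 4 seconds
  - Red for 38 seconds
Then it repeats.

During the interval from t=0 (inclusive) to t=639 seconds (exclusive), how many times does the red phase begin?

Cycle = 33+4+38 = 75s
red phase starts at t = k*75 + 37 for k=0,1,2,...
Need k*75+37 < 639 → k < 8.027
k ∈ {0, ..., 8} → 9 starts

Answer: 9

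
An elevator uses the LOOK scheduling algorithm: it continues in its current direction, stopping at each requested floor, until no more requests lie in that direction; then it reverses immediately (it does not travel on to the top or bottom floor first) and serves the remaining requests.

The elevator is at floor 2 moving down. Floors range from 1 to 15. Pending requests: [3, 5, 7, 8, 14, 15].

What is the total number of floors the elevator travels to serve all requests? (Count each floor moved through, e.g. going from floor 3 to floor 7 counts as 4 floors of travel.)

Start at floor 2 moving down, LOOK stop order: [3, 5, 7, 8, 14, 15]
  2 → 3: |3-2| = 1, total = 1
  3 → 5: |5-3| = 2, total = 3
  5 → 7: |7-5| = 2, total = 5
  7 → 8: |8-7| = 1, total = 6
  8 → 14: |14-8| = 6, total = 12
  14 → 15: |15-14| = 1, total = 13

Answer: 13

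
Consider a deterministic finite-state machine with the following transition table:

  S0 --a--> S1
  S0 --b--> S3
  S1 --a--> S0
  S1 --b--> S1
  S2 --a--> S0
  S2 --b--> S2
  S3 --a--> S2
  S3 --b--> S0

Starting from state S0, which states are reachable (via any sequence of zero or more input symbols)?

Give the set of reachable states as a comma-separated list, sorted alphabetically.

Answer: S0, S1, S2, S3

Derivation:
BFS from S0:
  visit S0: S0--a-->S1 (new), S0--b-->S3 (new)
  visit S1: S1--a-->S0 (seen), S1--b-->S1 (seen)
  visit S3: S3--a-->S2 (new), S3--b-->S0 (seen)
  visit S2: S2--a-->S0 (seen), S2--b-->S2 (seen)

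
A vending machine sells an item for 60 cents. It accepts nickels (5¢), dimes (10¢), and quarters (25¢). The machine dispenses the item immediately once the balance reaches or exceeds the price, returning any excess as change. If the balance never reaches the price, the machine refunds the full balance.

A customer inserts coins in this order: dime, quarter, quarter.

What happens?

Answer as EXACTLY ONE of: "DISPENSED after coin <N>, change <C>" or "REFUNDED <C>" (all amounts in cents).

Answer: DISPENSED after coin 3, change 0

Derivation:
Price: 60¢
Coin 1 (dime, 10¢): balance = 10¢
Coin 2 (quarter, 25¢): balance = 35¢
Coin 3 (quarter, 25¢): balance = 60¢
  → balance >= price → DISPENSE, change = 60 - 60 = 0¢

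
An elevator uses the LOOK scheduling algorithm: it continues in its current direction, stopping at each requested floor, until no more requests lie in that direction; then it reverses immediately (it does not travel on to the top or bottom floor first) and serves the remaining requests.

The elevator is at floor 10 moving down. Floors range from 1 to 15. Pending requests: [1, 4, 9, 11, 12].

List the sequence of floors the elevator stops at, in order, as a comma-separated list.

Answer: 9, 4, 1, 11, 12

Derivation:
Current: 10, moving DOWN
Serve below first (descending): [9, 4, 1]
Then reverse, serve above (ascending): [11, 12]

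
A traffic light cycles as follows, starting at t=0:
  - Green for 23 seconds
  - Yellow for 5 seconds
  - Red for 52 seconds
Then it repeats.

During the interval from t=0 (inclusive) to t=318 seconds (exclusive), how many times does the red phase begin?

Cycle = 23+5+52 = 80s
red phase starts at t = k*80 + 28 for k=0,1,2,...
Need k*80+28 < 318 → k < 3.625
k ∈ {0, ..., 3} → 4 starts

Answer: 4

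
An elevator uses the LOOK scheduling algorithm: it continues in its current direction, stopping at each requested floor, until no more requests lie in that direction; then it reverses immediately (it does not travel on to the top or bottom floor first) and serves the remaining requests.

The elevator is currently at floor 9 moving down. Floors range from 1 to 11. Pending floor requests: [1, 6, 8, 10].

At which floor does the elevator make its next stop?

Current floor: 9, direction: down
Requests above: [10]
Requests below: [1, 6, 8]
Moving down and requests lie below → nearest below is max([1, 6, 8]) = 8

Answer: 8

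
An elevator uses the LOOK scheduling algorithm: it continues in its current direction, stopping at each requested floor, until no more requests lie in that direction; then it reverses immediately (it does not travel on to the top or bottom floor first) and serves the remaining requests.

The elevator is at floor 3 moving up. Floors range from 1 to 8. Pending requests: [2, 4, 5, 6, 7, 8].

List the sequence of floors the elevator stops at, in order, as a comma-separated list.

Current: 3, moving UP
Serve above first (ascending): [4, 5, 6, 7, 8]
Then reverse, serve below (descending): [2]

Answer: 4, 5, 6, 7, 8, 2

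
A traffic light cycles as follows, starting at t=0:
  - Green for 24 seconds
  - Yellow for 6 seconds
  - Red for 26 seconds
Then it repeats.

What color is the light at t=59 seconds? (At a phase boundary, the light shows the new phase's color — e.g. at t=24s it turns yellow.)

Answer: green

Derivation:
Cycle length = 24 + 6 + 26 = 56s
t = 59, phase_t = 59 mod 56 = 3
3 < 24 (green end) → GREEN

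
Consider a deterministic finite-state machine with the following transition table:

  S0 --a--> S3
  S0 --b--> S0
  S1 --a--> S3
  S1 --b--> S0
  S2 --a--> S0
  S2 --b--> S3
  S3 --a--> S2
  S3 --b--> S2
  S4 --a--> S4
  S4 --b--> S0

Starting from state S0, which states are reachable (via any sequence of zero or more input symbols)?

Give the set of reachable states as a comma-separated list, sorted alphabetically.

BFS from S0:
  visit S0: S0--a-->S3 (new), S0--b-->S0 (seen)
  visit S3: S3--a-->S2 (new), S3--b-->S2 (seen)
  visit S2: S2--a-->S0 (seen), S2--b-->S3 (seen)

Answer: S0, S2, S3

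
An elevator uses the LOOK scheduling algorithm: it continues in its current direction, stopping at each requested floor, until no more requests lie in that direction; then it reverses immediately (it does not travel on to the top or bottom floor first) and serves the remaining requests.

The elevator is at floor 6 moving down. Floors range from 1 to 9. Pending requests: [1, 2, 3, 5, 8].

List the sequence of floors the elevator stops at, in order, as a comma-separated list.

Current: 6, moving DOWN
Serve below first (descending): [5, 3, 2, 1]
Then reverse, serve above (ascending): [8]

Answer: 5, 3, 2, 1, 8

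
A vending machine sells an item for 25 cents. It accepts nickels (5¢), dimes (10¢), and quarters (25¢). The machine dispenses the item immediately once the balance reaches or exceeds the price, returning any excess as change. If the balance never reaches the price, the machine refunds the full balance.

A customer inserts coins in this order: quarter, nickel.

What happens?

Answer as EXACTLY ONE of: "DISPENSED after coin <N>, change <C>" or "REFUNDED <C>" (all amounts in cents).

Answer: DISPENSED after coin 1, change 0

Derivation:
Price: 25¢
Coin 1 (quarter, 25¢): balance = 25¢
  → balance >= price → DISPENSE, change = 25 - 25 = 0¢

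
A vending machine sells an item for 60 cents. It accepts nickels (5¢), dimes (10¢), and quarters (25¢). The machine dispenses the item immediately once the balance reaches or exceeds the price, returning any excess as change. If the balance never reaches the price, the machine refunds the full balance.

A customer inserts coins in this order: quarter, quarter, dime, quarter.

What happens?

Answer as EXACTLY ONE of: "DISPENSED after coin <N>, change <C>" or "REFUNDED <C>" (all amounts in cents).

Price: 60¢
Coin 1 (quarter, 25¢): balance = 25¢
Coin 2 (quarter, 25¢): balance = 50¢
Coin 3 (dime, 10¢): balance = 60¢
  → balance >= price → DISPENSE, change = 60 - 60 = 0¢

Answer: DISPENSED after coin 3, change 0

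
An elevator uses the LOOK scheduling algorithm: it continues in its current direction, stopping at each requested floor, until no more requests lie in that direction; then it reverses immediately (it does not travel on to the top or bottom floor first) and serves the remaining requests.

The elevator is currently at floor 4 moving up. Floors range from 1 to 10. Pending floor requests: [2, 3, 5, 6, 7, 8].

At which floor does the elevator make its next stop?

Answer: 5

Derivation:
Current floor: 4, direction: up
Requests above: [5, 6, 7, 8]
Requests below: [2, 3]
Moving up and requests lie above → nearest above is min([5, 6, 7, 8]) = 5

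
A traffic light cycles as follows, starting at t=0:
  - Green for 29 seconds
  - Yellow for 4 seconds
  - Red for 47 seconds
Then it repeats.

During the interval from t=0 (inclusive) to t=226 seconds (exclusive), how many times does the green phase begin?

Answer: 3

Derivation:
Cycle = 29+4+47 = 80s
green phase starts at t = k*80 + 0 for k=0,1,2,...
Need k*80+0 < 226 → k < 2.825
k ∈ {0, ..., 2} → 3 starts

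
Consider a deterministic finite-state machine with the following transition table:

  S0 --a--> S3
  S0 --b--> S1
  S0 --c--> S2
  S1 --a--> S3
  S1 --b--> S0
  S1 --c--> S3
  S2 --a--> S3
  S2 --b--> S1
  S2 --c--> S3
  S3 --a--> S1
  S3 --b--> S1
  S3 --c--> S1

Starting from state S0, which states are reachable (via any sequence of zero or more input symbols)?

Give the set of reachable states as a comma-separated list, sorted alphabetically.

Answer: S0, S1, S2, S3

Derivation:
BFS from S0:
  visit S0: S0--a-->S3 (new), S0--b-->S1 (new), S0--c-->S2 (new)
  visit S3: S3--a-->S1 (seen), S3--b-->S1 (seen), S3--c-->S1 (seen)
  visit S1: S1--a-->S3 (seen), S1--b-->S0 (seen), S1--c-->S3 (seen)
  visit S2: S2--a-->S3 (seen), S2--b-->S1 (seen), S2--c-->S3 (seen)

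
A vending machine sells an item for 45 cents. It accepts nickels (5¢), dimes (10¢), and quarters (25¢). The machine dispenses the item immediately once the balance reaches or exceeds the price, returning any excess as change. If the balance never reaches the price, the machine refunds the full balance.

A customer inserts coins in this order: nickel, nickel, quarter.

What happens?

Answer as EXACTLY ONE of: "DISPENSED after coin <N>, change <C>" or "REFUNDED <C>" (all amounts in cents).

Price: 45¢
Coin 1 (nickel, 5¢): balance = 5¢
Coin 2 (nickel, 5¢): balance = 10¢
Coin 3 (quarter, 25¢): balance = 35¢
All coins inserted, balance 35¢ < price 45¢ → REFUND 35¢

Answer: REFUNDED 35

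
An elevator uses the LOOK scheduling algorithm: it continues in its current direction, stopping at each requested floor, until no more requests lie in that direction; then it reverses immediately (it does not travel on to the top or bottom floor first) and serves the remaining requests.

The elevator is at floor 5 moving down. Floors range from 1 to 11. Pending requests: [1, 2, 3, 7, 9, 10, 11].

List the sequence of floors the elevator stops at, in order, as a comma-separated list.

Current: 5, moving DOWN
Serve below first (descending): [3, 2, 1]
Then reverse, serve above (ascending): [7, 9, 10, 11]

Answer: 3, 2, 1, 7, 9, 10, 11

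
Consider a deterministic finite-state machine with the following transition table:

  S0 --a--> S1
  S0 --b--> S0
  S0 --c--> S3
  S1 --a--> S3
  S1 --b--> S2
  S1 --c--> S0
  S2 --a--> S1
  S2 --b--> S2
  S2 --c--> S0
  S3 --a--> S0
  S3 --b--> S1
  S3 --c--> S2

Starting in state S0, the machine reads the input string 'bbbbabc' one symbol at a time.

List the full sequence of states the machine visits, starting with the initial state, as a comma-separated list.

Answer: S0, S0, S0, S0, S0, S1, S2, S0

Derivation:
Start: S0
  read 'b': S0 --b--> S0
  read 'b': S0 --b--> S0
  read 'b': S0 --b--> S0
  read 'b': S0 --b--> S0
  read 'a': S0 --a--> S1
  read 'b': S1 --b--> S2
  read 'c': S2 --c--> S0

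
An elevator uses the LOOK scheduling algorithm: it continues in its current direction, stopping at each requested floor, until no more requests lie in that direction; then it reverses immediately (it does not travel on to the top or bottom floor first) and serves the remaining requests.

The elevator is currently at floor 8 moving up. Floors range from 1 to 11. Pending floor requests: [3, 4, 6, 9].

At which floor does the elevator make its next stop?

Answer: 9

Derivation:
Current floor: 8, direction: up
Requests above: [9]
Requests below: [3, 4, 6]
Moving up and requests lie above → nearest above is min([9]) = 9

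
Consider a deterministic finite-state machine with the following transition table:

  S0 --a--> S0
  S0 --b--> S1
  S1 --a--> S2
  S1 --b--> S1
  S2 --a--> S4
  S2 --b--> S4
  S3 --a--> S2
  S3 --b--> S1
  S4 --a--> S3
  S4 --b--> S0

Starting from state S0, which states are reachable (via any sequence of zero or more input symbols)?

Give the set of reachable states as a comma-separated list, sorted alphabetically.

Answer: S0, S1, S2, S3, S4

Derivation:
BFS from S0:
  visit S0: S0--a-->S0 (seen), S0--b-->S1 (new)
  visit S1: S1--a-->S2 (new), S1--b-->S1 (seen)
  visit S2: S2--a-->S4 (new), S2--b-->S4 (seen)
  visit S4: S4--a-->S3 (new), S4--b-->S0 (seen)
  visit S3: S3--a-->S2 (seen), S3--b-->S1 (seen)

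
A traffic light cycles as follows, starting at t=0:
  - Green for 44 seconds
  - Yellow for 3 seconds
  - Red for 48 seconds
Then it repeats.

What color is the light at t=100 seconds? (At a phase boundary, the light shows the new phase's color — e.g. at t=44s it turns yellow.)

Answer: green

Derivation:
Cycle length = 44 + 3 + 48 = 95s
t = 100, phase_t = 100 mod 95 = 5
5 < 44 (green end) → GREEN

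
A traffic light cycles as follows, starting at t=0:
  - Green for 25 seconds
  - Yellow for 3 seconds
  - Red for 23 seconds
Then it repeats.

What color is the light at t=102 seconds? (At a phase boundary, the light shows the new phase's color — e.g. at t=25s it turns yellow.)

Answer: green

Derivation:
Cycle length = 25 + 3 + 23 = 51s
t = 102, phase_t = 102 mod 51 = 0
0 < 25 (green end) → GREEN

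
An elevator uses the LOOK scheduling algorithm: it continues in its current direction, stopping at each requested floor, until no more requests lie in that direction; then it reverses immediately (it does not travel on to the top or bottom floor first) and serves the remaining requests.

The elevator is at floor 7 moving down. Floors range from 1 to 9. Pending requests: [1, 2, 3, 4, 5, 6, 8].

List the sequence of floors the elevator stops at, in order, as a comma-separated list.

Current: 7, moving DOWN
Serve below first (descending): [6, 5, 4, 3, 2, 1]
Then reverse, serve above (ascending): [8]

Answer: 6, 5, 4, 3, 2, 1, 8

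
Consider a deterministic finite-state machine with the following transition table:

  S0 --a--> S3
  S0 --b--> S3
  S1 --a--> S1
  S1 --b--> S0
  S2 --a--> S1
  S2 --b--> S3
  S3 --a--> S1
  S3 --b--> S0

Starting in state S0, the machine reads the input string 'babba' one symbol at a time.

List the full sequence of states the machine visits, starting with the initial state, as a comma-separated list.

Start: S0
  read 'b': S0 --b--> S3
  read 'a': S3 --a--> S1
  read 'b': S1 --b--> S0
  read 'b': S0 --b--> S3
  read 'a': S3 --a--> S1

Answer: S0, S3, S1, S0, S3, S1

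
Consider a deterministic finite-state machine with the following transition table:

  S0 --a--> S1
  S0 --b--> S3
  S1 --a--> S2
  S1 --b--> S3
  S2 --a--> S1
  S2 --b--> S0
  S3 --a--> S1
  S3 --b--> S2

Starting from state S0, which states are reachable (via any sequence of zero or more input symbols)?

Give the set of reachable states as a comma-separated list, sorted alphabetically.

BFS from S0:
  visit S0: S0--a-->S1 (new), S0--b-->S3 (new)
  visit S1: S1--a-->S2 (new), S1--b-->S3 (seen)
  visit S3: S3--a-->S1 (seen), S3--b-->S2 (seen)
  visit S2: S2--a-->S1 (seen), S2--b-->S0 (seen)

Answer: S0, S1, S2, S3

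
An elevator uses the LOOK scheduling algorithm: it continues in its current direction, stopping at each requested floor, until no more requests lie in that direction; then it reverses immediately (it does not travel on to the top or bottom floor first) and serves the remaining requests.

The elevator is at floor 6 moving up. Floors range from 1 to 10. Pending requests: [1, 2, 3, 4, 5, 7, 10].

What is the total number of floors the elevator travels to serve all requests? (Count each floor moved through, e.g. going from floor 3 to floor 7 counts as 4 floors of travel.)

Answer: 13

Derivation:
Start at floor 6 moving up, LOOK stop order: [7, 10, 5, 4, 3, 2, 1]
  6 → 7: |7-6| = 1, total = 1
  7 → 10: |10-7| = 3, total = 4
  10 → 5: |5-10| = 5, total = 9
  5 → 4: |4-5| = 1, total = 10
  4 → 3: |3-4| = 1, total = 11
  3 → 2: |2-3| = 1, total = 12
  2 → 1: |1-2| = 1, total = 13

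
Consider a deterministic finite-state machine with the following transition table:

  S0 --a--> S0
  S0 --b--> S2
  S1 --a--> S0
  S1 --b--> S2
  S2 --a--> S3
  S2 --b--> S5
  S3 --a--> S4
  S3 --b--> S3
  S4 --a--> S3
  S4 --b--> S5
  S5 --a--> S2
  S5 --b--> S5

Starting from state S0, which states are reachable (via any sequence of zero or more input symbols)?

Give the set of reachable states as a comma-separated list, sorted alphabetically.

Answer: S0, S2, S3, S4, S5

Derivation:
BFS from S0:
  visit S0: S0--a-->S0 (seen), S0--b-->S2 (new)
  visit S2: S2--a-->S3 (new), S2--b-->S5 (new)
  visit S3: S3--a-->S4 (new), S3--b-->S3 (seen)
  visit S5: S5--a-->S2 (seen), S5--b-->S5 (seen)
  visit S4: S4--a-->S3 (seen), S4--b-->S5 (seen)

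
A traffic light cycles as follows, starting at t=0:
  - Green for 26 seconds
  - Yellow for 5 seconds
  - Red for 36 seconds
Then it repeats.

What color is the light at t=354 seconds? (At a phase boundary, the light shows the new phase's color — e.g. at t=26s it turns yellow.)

Answer: green

Derivation:
Cycle length = 26 + 5 + 36 = 67s
t = 354, phase_t = 354 mod 67 = 19
19 < 26 (green end) → GREEN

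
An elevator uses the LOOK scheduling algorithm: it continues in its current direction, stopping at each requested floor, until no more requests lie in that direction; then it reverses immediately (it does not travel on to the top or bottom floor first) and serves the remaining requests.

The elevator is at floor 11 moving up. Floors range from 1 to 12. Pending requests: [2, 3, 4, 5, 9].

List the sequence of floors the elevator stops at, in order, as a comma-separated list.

Answer: 9, 5, 4, 3, 2

Derivation:
Current: 11, moving UP
Serve above first (ascending): []
Then reverse, serve below (descending): [9, 5, 4, 3, 2]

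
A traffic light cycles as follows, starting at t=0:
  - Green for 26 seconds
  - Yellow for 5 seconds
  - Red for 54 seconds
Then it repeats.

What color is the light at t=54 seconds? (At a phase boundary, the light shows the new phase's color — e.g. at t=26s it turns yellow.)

Cycle length = 26 + 5 + 54 = 85s
t = 54, phase_t = 54 mod 85 = 54
54 >= 31 → RED

Answer: red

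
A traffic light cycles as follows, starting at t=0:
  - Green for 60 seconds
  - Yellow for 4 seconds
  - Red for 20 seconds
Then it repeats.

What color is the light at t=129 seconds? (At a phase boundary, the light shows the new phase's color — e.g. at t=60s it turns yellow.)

Cycle length = 60 + 4 + 20 = 84s
t = 129, phase_t = 129 mod 84 = 45
45 < 60 (green end) → GREEN

Answer: green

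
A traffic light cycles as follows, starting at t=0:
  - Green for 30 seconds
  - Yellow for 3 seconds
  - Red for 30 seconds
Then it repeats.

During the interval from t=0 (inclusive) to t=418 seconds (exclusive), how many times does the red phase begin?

Answer: 7

Derivation:
Cycle = 30+3+30 = 63s
red phase starts at t = k*63 + 33 for k=0,1,2,...
Need k*63+33 < 418 → k < 6.111
k ∈ {0, ..., 6} → 7 starts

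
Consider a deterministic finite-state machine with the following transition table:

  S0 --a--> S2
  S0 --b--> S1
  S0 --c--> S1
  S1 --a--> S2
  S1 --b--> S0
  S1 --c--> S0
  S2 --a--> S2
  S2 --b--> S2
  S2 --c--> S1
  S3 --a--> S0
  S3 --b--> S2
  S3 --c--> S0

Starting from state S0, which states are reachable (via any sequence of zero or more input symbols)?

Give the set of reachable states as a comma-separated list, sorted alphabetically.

BFS from S0:
  visit S0: S0--a-->S2 (new), S0--b-->S1 (new), S0--c-->S1 (seen)
  visit S2: S2--a-->S2 (seen), S2--b-->S2 (seen), S2--c-->S1 (seen)
  visit S1: S1--a-->S2 (seen), S1--b-->S0 (seen), S1--c-->S0 (seen)

Answer: S0, S1, S2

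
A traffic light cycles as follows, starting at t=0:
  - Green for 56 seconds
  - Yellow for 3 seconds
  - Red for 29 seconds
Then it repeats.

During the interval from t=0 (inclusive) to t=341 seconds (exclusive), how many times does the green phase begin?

Cycle = 56+3+29 = 88s
green phase starts at t = k*88 + 0 for k=0,1,2,...
Need k*88+0 < 341 → k < 3.875
k ∈ {0, ..., 3} → 4 starts

Answer: 4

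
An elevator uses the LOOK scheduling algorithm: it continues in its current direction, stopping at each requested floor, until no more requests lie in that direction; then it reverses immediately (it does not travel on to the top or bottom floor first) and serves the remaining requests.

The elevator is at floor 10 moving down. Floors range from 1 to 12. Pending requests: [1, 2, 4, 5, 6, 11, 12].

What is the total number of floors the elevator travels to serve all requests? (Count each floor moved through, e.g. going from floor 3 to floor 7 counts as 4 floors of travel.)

Answer: 20

Derivation:
Start at floor 10 moving down, LOOK stop order: [6, 5, 4, 2, 1, 11, 12]
  10 → 6: |6-10| = 4, total = 4
  6 → 5: |5-6| = 1, total = 5
  5 → 4: |4-5| = 1, total = 6
  4 → 2: |2-4| = 2, total = 8
  2 → 1: |1-2| = 1, total = 9
  1 → 11: |11-1| = 10, total = 19
  11 → 12: |12-11| = 1, total = 20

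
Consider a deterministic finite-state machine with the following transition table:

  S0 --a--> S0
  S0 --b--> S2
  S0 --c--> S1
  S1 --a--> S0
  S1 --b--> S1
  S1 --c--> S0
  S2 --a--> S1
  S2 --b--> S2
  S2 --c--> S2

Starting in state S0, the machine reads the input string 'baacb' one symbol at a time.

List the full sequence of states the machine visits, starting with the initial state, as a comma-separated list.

Start: S0
  read 'b': S0 --b--> S2
  read 'a': S2 --a--> S1
  read 'a': S1 --a--> S0
  read 'c': S0 --c--> S1
  read 'b': S1 --b--> S1

Answer: S0, S2, S1, S0, S1, S1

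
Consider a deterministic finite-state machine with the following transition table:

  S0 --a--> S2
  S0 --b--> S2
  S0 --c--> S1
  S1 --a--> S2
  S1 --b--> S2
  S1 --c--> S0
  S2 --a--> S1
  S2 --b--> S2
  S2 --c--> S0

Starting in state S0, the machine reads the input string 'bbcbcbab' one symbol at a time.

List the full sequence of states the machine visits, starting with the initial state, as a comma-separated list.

Answer: S0, S2, S2, S0, S2, S0, S2, S1, S2

Derivation:
Start: S0
  read 'b': S0 --b--> S2
  read 'b': S2 --b--> S2
  read 'c': S2 --c--> S0
  read 'b': S0 --b--> S2
  read 'c': S2 --c--> S0
  read 'b': S0 --b--> S2
  read 'a': S2 --a--> S1
  read 'b': S1 --b--> S2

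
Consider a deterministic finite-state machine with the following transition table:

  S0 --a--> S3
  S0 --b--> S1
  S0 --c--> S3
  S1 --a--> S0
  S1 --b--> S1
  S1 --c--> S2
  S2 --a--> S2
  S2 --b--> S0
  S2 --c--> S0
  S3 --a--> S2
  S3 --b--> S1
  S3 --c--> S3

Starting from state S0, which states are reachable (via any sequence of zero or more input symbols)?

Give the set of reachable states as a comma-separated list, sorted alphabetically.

Answer: S0, S1, S2, S3

Derivation:
BFS from S0:
  visit S0: S0--a-->S3 (new), S0--b-->S1 (new), S0--c-->S3 (seen)
  visit S3: S3--a-->S2 (new), S3--b-->S1 (seen), S3--c-->S3 (seen)
  visit S1: S1--a-->S0 (seen), S1--b-->S1 (seen), S1--c-->S2 (seen)
  visit S2: S2--a-->S2 (seen), S2--b-->S0 (seen), S2--c-->S0 (seen)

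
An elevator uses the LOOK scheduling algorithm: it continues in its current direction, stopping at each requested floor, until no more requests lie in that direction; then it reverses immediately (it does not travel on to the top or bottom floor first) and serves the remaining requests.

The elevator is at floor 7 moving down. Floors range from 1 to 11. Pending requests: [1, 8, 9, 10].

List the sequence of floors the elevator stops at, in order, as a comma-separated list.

Current: 7, moving DOWN
Serve below first (descending): [1]
Then reverse, serve above (ascending): [8, 9, 10]

Answer: 1, 8, 9, 10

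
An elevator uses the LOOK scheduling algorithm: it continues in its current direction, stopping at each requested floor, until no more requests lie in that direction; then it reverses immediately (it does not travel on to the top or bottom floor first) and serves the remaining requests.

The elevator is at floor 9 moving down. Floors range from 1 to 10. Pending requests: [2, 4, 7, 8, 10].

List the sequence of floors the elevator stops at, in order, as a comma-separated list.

Answer: 8, 7, 4, 2, 10

Derivation:
Current: 9, moving DOWN
Serve below first (descending): [8, 7, 4, 2]
Then reverse, serve above (ascending): [10]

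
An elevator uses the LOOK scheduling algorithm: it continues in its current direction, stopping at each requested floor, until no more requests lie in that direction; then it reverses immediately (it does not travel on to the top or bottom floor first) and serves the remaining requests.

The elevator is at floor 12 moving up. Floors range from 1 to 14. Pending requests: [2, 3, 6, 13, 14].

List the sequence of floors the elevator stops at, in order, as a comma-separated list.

Current: 12, moving UP
Serve above first (ascending): [13, 14]
Then reverse, serve below (descending): [6, 3, 2]

Answer: 13, 14, 6, 3, 2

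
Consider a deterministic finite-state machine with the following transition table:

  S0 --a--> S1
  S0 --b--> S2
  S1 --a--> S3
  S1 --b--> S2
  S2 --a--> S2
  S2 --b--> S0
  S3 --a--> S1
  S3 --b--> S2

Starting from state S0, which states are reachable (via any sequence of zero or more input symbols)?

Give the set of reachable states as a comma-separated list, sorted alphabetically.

Answer: S0, S1, S2, S3

Derivation:
BFS from S0:
  visit S0: S0--a-->S1 (new), S0--b-->S2 (new)
  visit S1: S1--a-->S3 (new), S1--b-->S2 (seen)
  visit S2: S2--a-->S2 (seen), S2--b-->S0 (seen)
  visit S3: S3--a-->S1 (seen), S3--b-->S2 (seen)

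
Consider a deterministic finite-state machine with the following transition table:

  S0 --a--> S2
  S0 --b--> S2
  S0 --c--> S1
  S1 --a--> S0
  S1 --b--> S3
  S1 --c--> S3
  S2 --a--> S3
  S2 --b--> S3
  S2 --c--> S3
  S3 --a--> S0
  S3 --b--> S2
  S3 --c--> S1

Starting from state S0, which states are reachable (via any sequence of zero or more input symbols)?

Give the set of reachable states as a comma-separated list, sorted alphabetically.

BFS from S0:
  visit S0: S0--a-->S2 (new), S0--b-->S2 (seen), S0--c-->S1 (new)
  visit S2: S2--a-->S3 (new), S2--b-->S3 (seen), S2--c-->S3 (seen)
  visit S1: S1--a-->S0 (seen), S1--b-->S3 (seen), S1--c-->S3 (seen)
  visit S3: S3--a-->S0 (seen), S3--b-->S2 (seen), S3--c-->S1 (seen)

Answer: S0, S1, S2, S3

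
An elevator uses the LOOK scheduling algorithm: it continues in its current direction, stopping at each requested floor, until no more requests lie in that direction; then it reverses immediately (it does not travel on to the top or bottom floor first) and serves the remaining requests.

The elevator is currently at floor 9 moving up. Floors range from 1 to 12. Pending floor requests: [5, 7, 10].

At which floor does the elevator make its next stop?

Current floor: 9, direction: up
Requests above: [10]
Requests below: [5, 7]
Moving up and requests lie above → nearest above is min([10]) = 10

Answer: 10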